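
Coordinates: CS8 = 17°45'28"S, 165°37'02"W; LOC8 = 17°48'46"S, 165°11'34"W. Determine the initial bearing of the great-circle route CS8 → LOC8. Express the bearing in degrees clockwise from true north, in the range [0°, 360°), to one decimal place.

97.8°

CS8: φ = -17.75778°, λ = -165.61722°
LOC8: φ = -17.81278°, λ = -165.19278°
Δλ = 0.4244°
y = sin Δλ · cos φ₂ = 0.007053
x = cos φ₁ sin φ₂ − sin φ₁ cos φ₂ cos Δλ = -0.000968
θ = atan2(y, x) = 97.8143° → 97.8143° (mod 360°)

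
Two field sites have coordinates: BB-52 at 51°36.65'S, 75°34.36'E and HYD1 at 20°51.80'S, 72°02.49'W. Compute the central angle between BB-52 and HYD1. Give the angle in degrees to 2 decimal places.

102.17°

BB-52: φ = -51.61083°, λ = +75.57267°
HYD1: φ = -20.86333°, λ = -72.04150°
Δφ = 30.7475°,  Δλ = -147.6142°
a = sin²(Δφ/2) + cos φ₁ cos φ₂ sin²(Δλ/2) = 0.605439
c = 2·arcsin(√a) = 1.783270 rad = 102.1739°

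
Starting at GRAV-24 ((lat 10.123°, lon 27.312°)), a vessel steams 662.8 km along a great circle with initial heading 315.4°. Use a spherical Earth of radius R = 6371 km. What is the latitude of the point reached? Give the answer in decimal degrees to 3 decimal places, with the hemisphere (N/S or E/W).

δ = d/R = 662.8/6371 = 0.104034 rad
φ₂ = arcsin(sin φ₁ cos δ + cos φ₁ sin δ cos θ)
   = arcsin(0.17576·0.99459 + 0.98443·0.10385·0.71203) = 14.33565°
λ₂ = λ₁ + atan2(sin θ sin δ cos φ₁, cos δ − sin φ₁ sin φ₂) = 22.99587°

14.336°N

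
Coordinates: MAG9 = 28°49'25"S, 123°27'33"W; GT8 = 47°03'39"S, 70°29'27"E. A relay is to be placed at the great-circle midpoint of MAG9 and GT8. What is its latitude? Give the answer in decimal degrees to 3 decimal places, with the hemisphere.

MAG9: φ = -28.82361°, λ = -123.45917°
GT8: φ = -47.06083°, λ = +70.49083°
Bx = cos φ₂ cos Δλ = -0.661130,  By = cos φ₂ sin Δλ = -0.164226
φₘ = atan2(sin φ₁ + sin φ₂, √((cos φ₁ + Bx)² + By²)) = -77.43936°
λₘ = λ₁ + atan2(By, cos φ₁ + Bx) = -160.83599°

77.439°S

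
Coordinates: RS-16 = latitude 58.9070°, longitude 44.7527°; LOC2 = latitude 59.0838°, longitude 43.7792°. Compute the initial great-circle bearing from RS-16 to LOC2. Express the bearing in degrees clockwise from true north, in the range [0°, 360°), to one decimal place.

Δλ = -0.9735°
y = sin Δλ · cos φ₂ = -0.008729
x = cos φ₁ sin φ₂ − sin φ₁ cos φ₂ cos Δλ = 0.003149
θ = atan2(y, x) = -70.1620° → 289.8380° (mod 360°)

289.8°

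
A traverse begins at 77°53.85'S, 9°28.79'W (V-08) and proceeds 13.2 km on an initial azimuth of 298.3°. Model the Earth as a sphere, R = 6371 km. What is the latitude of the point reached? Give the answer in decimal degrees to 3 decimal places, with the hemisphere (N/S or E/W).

V-08: φ = -77.89750°, λ = -9.47983°
δ = d/R = 13.2/6371 = 0.002072 rad
φ₂ = arcsin(sin φ₁ cos δ + cos φ₁ sin δ cos θ)
   = arcsin(-0.97777·1.00000 + 0.20966·0.00207·0.47409) = -77.84078°
λ₂ = λ₁ + atan2(sin θ sin δ cos φ₁, cos δ − sin φ₁ sin φ₂) = -9.97608°

77.841°S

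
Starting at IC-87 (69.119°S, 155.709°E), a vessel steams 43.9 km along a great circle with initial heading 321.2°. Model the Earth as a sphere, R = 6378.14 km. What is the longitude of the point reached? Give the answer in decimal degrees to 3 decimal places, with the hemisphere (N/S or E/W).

155.025°E

δ = d/R = 43.9/6378.14 = 0.006883 rad
φ₂ = arcsin(sin φ₁ cos δ + cos φ₁ sin δ cos θ)
   = arcsin(-0.93432·0.99998 + 0.35643·0.00688·0.77934) = -68.81028°
λ₂ = λ₁ + atan2(sin θ sin δ cos φ₁, cos δ − sin φ₁ sin φ₂) = 155.02535°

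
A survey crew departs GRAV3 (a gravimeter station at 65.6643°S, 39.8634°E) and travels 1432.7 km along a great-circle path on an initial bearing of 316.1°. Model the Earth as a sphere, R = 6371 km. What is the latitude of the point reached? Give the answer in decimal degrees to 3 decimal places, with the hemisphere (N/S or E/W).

55.285°S

δ = d/R = 1432.7/6371 = 0.224878 rad
φ₂ = arcsin(sin φ₁ cos δ + cos φ₁ sin δ cos θ)
   = arcsin(-0.91115·0.97482 + 0.41208·0.22299·0.72055) = -55.28492°
λ₂ = λ₁ + atan2(sin θ sin δ cos φ₁, cos δ − sin φ₁ sin φ₂) = 24.10964°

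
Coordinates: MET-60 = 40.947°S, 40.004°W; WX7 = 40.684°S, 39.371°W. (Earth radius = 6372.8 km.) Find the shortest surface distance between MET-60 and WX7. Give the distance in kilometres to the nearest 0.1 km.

Δφ = 0.2630°,  Δλ = 0.6330°
a = sin²(Δφ/2) + cos φ₁ cos φ₂ sin²(Δλ/2) = 0.000023
c = 2·arcsin(√a) = 0.009538 rad = 0.5465°
d = R·c = 6372.8 × 0.009538 = 60.8 km

60.8 km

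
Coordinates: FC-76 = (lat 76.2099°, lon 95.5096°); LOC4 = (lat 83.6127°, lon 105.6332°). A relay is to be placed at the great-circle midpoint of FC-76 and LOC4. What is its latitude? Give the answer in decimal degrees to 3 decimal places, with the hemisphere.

Bx = cos φ₂ cos Δλ = 0.109517,  By = cos φ₂ sin Δλ = 0.019554
φₘ = atan2(sin φ₁ + sin φ₂, √((cos φ₁ + Bx)² + By²)) = 79.94474°
λₘ = λ₁ + atan2(By, cos φ₁ + Bx) = 98.72680°

79.945°N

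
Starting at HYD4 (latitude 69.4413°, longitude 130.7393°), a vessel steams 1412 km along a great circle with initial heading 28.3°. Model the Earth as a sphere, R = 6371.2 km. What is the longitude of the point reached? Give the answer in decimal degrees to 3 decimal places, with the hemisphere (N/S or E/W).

163.594°E

δ = d/R = 1412/6371.2 = 0.221622 rad
φ₂ = arcsin(sin φ₁ cos δ + cos φ₁ sin δ cos θ)
   = arcsin(0.93631·0.97554 + 0.35117·0.21981·0.88048) = 78.92528°
λ₂ = λ₁ + atan2(sin θ sin δ cos φ₁, cos δ − sin φ₁ sin φ₂) = 163.59408°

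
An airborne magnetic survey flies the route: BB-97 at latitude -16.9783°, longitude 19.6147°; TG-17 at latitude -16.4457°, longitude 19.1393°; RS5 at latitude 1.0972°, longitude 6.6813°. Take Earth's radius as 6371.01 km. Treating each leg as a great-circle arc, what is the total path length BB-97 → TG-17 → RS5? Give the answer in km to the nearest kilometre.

2460 km

BB-97→TG-17: c = 0.012229 rad, d = 77.91 km
TG-17→RS5: c = 0.373891 rad, d = 2382.06 km
Total = 77.91 + 2382.06 = 2459.98 km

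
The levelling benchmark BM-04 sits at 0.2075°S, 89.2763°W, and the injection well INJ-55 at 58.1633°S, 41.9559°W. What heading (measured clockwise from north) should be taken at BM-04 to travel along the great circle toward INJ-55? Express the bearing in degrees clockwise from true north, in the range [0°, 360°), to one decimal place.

155.4°

Δλ = 47.3204°
y = sin Δλ · cos φ₂ = 0.387795
x = cos φ₁ sin φ₂ − sin φ₁ cos φ₂ cos Δλ = -0.848254
θ = atan2(y, x) = 155.4316° → 155.4316° (mod 360°)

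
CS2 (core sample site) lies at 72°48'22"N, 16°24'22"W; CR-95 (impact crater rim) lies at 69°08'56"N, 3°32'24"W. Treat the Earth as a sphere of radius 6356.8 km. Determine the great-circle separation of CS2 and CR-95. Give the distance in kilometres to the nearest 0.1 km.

CS2: φ = +72.80611°, λ = -16.40611°
CR-95: φ = +69.14889°, λ = -3.54000°
Δφ = -3.6572°,  Δλ = 12.8661°
a = sin²(Δφ/2) + cos φ₁ cos φ₂ sin²(Δλ/2) = 0.002339
c = 2·arcsin(√a) = 0.096766 rad = 5.5443°
d = R·c = 6356.8 × 0.096766 = 615.1 km

615.1 km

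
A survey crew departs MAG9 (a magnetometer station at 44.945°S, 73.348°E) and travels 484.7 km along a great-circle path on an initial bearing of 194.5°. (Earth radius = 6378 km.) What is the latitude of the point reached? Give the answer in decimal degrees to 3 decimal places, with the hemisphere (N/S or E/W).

49.149°S

δ = d/R = 484.7/6378 = 0.075996 rad
φ₂ = arcsin(sin φ₁ cos δ + cos φ₁ sin δ cos θ)
   = arcsin(-0.70643·0.99711 + 0.70779·0.07592·-0.96815) = -49.14907°
λ₂ = λ₁ + atan2(sin θ sin δ cos φ₁, cos δ − sin φ₁ sin φ₂) = 71.68262°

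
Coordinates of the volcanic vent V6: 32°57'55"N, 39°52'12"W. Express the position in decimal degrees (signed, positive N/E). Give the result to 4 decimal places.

lat: 32.9653° N → +32.9653°
lon: 39.8700° W → -39.8700°

+32.9653°, -39.8700°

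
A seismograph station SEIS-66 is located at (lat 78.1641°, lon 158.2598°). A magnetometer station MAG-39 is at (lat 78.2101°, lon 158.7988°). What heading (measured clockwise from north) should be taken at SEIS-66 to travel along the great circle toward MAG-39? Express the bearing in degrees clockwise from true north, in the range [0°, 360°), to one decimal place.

Δλ = 0.5390°
y = sin Δλ · cos φ₂ = 0.001922
x = cos φ₁ sin φ₂ − sin φ₁ cos φ₂ cos Δλ = 0.000812
θ = atan2(y, x) = 67.1058° → 67.1058° (mod 360°)

67.1°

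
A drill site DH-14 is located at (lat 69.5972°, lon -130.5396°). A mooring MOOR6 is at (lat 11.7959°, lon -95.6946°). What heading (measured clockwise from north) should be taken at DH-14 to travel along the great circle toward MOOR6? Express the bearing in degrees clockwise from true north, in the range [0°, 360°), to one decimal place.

140.6°

Δλ = 34.8450°
y = sin Δλ · cos φ₂ = 0.559292
x = cos φ₁ sin φ₂ − sin φ₁ cos φ₂ cos Δλ = -0.681703
θ = atan2(y, x) = 140.6334° → 140.6334° (mod 360°)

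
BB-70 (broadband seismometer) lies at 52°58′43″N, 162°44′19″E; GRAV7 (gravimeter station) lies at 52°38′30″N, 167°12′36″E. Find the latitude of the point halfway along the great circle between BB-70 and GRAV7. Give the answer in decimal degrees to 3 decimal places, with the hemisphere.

BB-70: φ = +52.97861°, λ = +162.73861°
GRAV7: φ = +52.64167°, λ = +167.21000°
Bx = cos φ₂ cos Δλ = 0.604951,  By = cos φ₂ sin Δλ = 0.047307
φₘ = atan2(sin φ₁ + sin φ₂, √((cos φ₁ + Bx)² + By²)) = 52.83115°
λₘ = λ₁ + atan2(By, cos φ₁ + Bx) = 164.98297°

52.831°N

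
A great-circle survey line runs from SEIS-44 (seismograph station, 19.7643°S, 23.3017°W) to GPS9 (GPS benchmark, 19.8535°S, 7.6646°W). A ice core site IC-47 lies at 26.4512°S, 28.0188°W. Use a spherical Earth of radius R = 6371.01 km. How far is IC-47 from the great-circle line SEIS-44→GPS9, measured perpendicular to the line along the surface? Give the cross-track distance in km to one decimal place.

δ₁₃ = central angle SEIS-44→IC-47 = 0.139084 rad  (haversine)
θ₁₃ = bearing SEIS-44→IC-47 = 212.079°,  θ₁₂ = bearing SEIS-44→GPS9 = 93.009°
dₓₜ = R·arcsin(sin δ₁₃ · sin(θ₁₃ − θ₁₂)) = 6371.01·arcsin(0.13864·sin(119.069°)) = 773.894 km
|dₓₜ| = 773.894 km

773.9 km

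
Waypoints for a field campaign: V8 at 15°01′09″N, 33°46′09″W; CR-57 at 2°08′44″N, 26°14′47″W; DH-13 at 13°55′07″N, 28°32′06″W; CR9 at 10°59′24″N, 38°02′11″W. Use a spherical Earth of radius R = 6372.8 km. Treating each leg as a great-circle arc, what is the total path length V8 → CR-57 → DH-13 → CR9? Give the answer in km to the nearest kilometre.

4068 km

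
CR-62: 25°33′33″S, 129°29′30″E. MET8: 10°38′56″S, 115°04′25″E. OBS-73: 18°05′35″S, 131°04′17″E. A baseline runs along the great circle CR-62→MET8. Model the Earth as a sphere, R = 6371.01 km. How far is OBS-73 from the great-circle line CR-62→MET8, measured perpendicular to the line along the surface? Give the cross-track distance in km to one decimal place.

CR-62: φ = -25.55917°, λ = +129.49167°
MET8: φ = -10.64889°, λ = +115.07361°
OBS-73: φ = -18.09306°, λ = +131.07139°
δ₁₃ = central angle CR-62→OBS-73 = 0.132793 rad  (haversine)
θ₁₃ = bearing CR-62→OBS-73 = 11.415°,  θ₁₂ = bearing CR-62→MET8 = 314.911°
dₓₜ = R·arcsin(sin δ₁₃ · sin(θ₁₃ − θ₁₂)) = 6371.01·arcsin(0.13240·sin(-303.496°)) = 704.884 km
|dₓₜ| = 704.884 km

704.9 km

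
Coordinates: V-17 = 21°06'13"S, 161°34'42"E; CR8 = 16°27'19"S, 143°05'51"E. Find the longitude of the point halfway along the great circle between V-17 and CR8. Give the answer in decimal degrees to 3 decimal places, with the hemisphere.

152.209°E

V-17: φ = -21.10361°, λ = +161.57833°
CR8: φ = -16.45528°, λ = +143.09750°
Bx = cos φ₂ cos Δλ = 0.909583,  By = cos φ₂ sin Δλ = -0.304004
φₘ = atan2(sin φ₁ + sin φ₂, √((cos φ₁ + Bx)² + By²)) = -19.00868°
λₘ = λ₁ + atan2(By, cos φ₁ + Bx) = 152.20928°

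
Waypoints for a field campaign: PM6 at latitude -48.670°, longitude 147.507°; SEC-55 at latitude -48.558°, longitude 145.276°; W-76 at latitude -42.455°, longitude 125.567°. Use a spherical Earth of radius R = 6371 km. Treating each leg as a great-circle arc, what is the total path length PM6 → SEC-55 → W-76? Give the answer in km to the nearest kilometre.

1837 km

PM6→SEC-55: c = 0.025816 rad, d = 164.48 km
SEC-55→W-76: c = 0.262574 rad, d = 1672.86 km
Total = 164.48 + 1672.86 = 1837.34 km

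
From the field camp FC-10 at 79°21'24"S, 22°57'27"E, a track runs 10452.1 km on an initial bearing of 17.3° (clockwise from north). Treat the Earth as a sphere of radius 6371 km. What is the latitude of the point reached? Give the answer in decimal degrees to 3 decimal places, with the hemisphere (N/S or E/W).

FC-10: φ = -79.35667°, λ = +22.95750°
δ = d/R = 10452.1/6371 = 1.640574 rad
φ₂ = arcsin(sin φ₁ cos δ + cos φ₁ sin δ cos θ)
   = arcsin(-0.98280·-0.06972 + 0.18469·0.99757·0.95476) = 14.14828°
λ₂ = λ₁ + atan2(sin θ sin δ cos φ₁, cos δ − sin φ₁ sin φ₂) = 40.77170°

14.148°N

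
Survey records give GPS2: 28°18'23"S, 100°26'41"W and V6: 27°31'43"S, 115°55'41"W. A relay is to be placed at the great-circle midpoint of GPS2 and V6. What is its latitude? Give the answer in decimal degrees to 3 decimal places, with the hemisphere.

28.135°S

GPS2: φ = -28.30639°, λ = -100.44472°
V6: φ = -27.52861°, λ = -115.92806°
Bx = cos φ₂ cos Δλ = 0.854597,  By = cos φ₂ sin Δλ = -0.236733
φₘ = atan2(sin φ₁ + sin φ₂, √((cos φ₁ + Bx)² + By²)) = -28.13509°
λₘ = λ₁ + atan2(By, cos φ₁ + Bx) = -108.21440°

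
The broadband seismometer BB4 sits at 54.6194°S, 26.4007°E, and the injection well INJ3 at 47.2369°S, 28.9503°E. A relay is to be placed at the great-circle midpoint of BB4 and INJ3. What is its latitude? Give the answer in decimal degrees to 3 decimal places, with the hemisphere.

Bx = cos φ₂ cos Δλ = 0.678297,  By = cos φ₂ sin Δλ = 0.030203
φₘ = atan2(sin φ₁ + sin φ₂, √((cos φ₁ + Bx)² + By²)) = -50.93505°
λₘ = λ₁ + atan2(By, cos φ₁ + Bx) = 27.77682°

50.935°S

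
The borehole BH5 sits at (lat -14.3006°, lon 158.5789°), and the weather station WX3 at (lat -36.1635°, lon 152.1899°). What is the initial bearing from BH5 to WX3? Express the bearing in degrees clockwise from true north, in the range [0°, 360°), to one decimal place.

Δλ = -6.3890°
y = sin Δλ · cos φ₂ = -0.089839
x = cos φ₁ sin φ₂ − sin φ₁ cos φ₂ cos Δλ = -0.373625
θ = atan2(y, x) = -166.4798° → 193.5202° (mod 360°)

193.5°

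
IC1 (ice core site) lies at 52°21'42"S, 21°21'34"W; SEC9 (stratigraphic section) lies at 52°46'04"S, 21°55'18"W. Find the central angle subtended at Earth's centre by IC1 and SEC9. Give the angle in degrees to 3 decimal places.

0.531°

IC1: φ = -52.36167°, λ = -21.35944°
SEC9: φ = -52.76778°, λ = -21.92167°
Δφ = -0.4061°,  Δλ = -0.5622°
a = sin²(Δφ/2) + cos φ₁ cos φ₂ sin²(Δλ/2) = 0.000021
c = 2·arcsin(√a) = 0.009264 rad = 0.5308°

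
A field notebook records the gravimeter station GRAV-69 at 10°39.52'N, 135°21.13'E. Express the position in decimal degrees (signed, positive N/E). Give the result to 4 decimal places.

lat: 10.6587° N → +10.6587°
lon: 135.3522° E → +135.3522°

+10.6587°, +135.3522°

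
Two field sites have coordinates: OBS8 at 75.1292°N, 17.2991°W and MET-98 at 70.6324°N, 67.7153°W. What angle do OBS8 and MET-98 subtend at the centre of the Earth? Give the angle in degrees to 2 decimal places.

14.97°

Δφ = -4.4968°,  Δλ = -50.4162°
a = sin²(Δφ/2) + cos φ₁ cos φ₂ sin²(Δλ/2) = 0.016978
c = 2·arcsin(√a) = 0.261340 rad = 14.9737°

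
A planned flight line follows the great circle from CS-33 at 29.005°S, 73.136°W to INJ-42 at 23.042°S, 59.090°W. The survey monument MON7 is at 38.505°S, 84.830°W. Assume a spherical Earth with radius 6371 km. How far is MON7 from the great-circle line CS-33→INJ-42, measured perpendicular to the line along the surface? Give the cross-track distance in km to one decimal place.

642.4 km

δ₁₃ = central angle CS-33→MON7 = 0.236858 rad  (haversine)
θ₁₃ = bearing CS-33→MON7 = 222.528°,  θ₁₂ = bearing CS-33→INJ-42 = 67.931°
dₓₜ = R·arcsin(sin δ₁₃ · sin(θ₁₃ − θ₁₂)) = 6371·arcsin(0.23465·sin(154.597°)) = 642.401 km
|dₓₜ| = 642.401 km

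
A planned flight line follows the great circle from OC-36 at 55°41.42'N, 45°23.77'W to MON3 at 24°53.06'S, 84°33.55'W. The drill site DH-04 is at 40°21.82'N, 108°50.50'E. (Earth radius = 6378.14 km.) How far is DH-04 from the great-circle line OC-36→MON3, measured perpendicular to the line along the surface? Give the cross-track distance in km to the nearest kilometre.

1699 km

OC-36: φ = +55.69033°, λ = -45.39617°
MON3: φ = -24.88433°, λ = -84.55917°
DH-04: φ = +40.36367°, λ = +108.84167°
δ₁₃ = central angle OC-36→DH-04 = 1.422095 rad  (haversine)
θ₁₃ = bearing OC-36→DH-04 = 19.564°,  θ₁₂ = bearing OC-36→MON3 = 215.000°
dₓₜ = R·arcsin(sin δ₁₃ · sin(θ₁₃ − θ₁₂)) = 6378.14·arcsin(0.98896·sin(-195.436°)) = 1698.906 km
|dₓₜ| = 1698.906 km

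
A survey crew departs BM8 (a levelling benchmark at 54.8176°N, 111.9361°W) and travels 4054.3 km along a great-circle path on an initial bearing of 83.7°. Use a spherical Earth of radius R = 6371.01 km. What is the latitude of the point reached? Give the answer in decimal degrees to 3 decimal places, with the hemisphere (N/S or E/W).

δ = d/R = 4054.3/6371.01 = 0.636367 rad
φ₂ = arcsin(sin φ₁ cos δ + cos φ₁ sin δ cos θ)
   = arcsin(0.81732·0.80426 + 0.57618·0.59428·0.10973) = 44.02034°
λ₂ = λ₁ + atan2(sin θ sin δ cos φ₁, cos δ − sin φ₁ sin φ₂) = -56.70736°

44.020°N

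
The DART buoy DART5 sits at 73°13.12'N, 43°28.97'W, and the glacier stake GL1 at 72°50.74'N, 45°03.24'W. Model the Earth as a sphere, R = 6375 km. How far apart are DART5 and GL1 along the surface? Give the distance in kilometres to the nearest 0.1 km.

65.8 km

DART5: φ = +73.21867°, λ = -43.48283°
GL1: φ = +72.84567°, λ = -45.05400°
Δφ = -0.3730°,  Δλ = -1.5712°
a = sin²(Δφ/2) + cos φ₁ cos φ₂ sin²(Δλ/2) = 0.000027
c = 2·arcsin(√a) = 0.010316 rad = 0.5910°
d = R·c = 6375 × 0.010316 = 65.8 km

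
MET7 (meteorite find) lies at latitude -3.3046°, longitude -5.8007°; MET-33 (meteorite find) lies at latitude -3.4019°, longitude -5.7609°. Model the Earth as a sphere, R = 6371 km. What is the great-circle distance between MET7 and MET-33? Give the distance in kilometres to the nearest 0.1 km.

11.7 km

Δφ = -0.0973°,  Δλ = 0.0398°
a = sin²(Δφ/2) + cos φ₁ cos φ₂ sin²(Δλ/2) = 0.000001
c = 2·arcsin(√a) = 0.001834 rad = 0.1051°
d = R·c = 6371 × 0.001834 = 11.7 km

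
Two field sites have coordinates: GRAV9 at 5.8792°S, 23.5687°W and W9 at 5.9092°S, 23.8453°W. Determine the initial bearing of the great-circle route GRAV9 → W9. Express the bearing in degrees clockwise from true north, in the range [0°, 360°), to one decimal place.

263.8°

Δλ = -0.2766°
y = sin Δλ · cos φ₂ = -0.004802
x = cos φ₁ sin φ₂ − sin φ₁ cos φ₂ cos Δλ = -0.000525
θ = atan2(y, x) = -96.2369° → 263.7631° (mod 360°)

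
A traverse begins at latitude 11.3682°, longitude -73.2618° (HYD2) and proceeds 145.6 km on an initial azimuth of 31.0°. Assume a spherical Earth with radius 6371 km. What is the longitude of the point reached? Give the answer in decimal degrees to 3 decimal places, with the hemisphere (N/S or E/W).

72.571°W

δ = d/R = 145.6/6371 = 0.022854 rad
φ₂ = arcsin(sin φ₁ cos δ + cos φ₁ sin δ cos θ)
   = arcsin(0.19711·0.99974 + 0.98038·0.02285·0.85717) = 12.48976°
λ₂ = λ₁ + atan2(sin θ sin δ cos φ₁, cos δ − sin φ₁ sin φ₂) = -72.57110°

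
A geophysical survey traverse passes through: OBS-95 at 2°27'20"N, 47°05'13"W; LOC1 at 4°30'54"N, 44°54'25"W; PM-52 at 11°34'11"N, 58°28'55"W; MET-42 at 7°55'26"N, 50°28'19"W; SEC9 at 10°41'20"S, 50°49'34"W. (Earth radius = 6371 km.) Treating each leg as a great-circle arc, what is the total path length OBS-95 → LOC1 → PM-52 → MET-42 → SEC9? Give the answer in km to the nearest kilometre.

5057 km

OBS-95: φ = +2.45556°, λ = -47.08694°
LOC1: φ = +4.51500°, λ = -44.90694°
PM-52: φ = +11.56972°, λ = -58.48194°
MET-42: φ = +7.92389°, λ = -50.47194°
SEC9: φ = -10.68889°, λ = -50.82611°
OBS-95→LOC1: c = 0.052289 rad, d = 333.13 km
LOC1→PM-52: c = 0.264798 rad, d = 1687.03 km
PM-52→MET-42: c = 0.151741 rad, d = 966.74 km
MET-42→SEC9: c = 0.324913 rad, d = 2070.02 km
Total = 333.13 + 1687.03 + 966.74 + 2070.02 = 5056.92 km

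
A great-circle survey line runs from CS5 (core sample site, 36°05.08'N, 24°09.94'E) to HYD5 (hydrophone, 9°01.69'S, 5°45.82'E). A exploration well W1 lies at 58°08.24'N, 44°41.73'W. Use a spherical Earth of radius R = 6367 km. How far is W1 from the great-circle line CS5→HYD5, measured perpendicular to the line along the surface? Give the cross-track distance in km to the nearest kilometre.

CS5: φ = +36.08467°, λ = +24.16567°
HYD5: φ = -9.02817°, λ = +5.76367°
W1: φ = +58.13733°, λ = -44.69550°
δ₁₃ = central angle CS5→W1 = 0.857834 rad  (haversine)
θ₁₃ = bearing CS5→W1 = 319.390°,  θ₁₂ = bearing CS5→HYD5 = 204.671°
dₓₜ = R·arcsin(sin δ₁₃ · sin(θ₁₃ − θ₁₂)) = 6367·arcsin(0.75643·sin(114.719°)) = 4823.060 km
|dₓₜ| = 4823.060 km

4823 km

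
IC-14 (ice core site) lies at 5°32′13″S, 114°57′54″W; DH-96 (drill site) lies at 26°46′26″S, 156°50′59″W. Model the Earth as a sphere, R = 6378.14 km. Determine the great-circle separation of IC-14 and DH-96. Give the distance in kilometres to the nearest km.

5028 km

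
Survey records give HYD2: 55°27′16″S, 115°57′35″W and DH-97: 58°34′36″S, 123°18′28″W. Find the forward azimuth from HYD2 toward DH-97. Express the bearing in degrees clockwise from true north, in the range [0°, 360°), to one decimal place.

HYD2: φ = -55.45444°, λ = -115.95972°
DH-97: φ = -58.57667°, λ = -123.30778°
Δλ = -7.3481°
y = sin Δλ · cos φ₂ = -0.066680
x = cos φ₁ sin φ₂ − sin φ₁ cos φ₂ cos Δλ = -0.057993
θ = atan2(y, x) = -131.0142° → 228.9858° (mod 360°)

229.0°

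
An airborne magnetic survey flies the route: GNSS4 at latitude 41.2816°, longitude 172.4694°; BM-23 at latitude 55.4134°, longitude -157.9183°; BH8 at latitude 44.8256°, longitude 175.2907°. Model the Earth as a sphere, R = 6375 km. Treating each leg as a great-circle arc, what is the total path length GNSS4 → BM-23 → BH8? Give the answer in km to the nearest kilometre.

4887 km

GNSS4→BM-23: c = 0.417708 rad, d = 2662.89 km
BM-23→BH8: c = 0.348878 rad, d = 2224.09 km
Total = 2662.89 + 2224.09 = 4886.98 km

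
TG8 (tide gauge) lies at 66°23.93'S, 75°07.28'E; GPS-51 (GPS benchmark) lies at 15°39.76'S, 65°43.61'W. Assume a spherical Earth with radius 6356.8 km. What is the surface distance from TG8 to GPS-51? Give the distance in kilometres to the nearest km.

TG8: φ = -66.39883°, λ = +75.12133°
GPS-51: φ = -15.66267°, λ = -65.72683°
Δφ = 50.7362°,  Δλ = -140.8482°
a = sin²(Δφ/2) + cos φ₁ cos φ₂ sin²(Δλ/2) = 0.525778
c = 2·arcsin(√a) = 1.622375 rad = 92.9552°
d = R·c = 6356.8 × 1.622375 = 10313.1 km

10313 km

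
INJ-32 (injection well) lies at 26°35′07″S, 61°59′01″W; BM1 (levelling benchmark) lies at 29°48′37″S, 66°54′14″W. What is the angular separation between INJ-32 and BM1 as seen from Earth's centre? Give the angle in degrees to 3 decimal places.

INJ-32: φ = -26.58528°, λ = -61.98361°
BM1: φ = -29.81028°, λ = -66.90389°
Δφ = -3.2250°,  Δλ = -4.9203°
a = sin²(Δφ/2) + cos φ₁ cos φ₂ sin²(Δλ/2) = 0.002222
c = 2·arcsin(√a) = 0.094301 rad = 5.4030°

5.403°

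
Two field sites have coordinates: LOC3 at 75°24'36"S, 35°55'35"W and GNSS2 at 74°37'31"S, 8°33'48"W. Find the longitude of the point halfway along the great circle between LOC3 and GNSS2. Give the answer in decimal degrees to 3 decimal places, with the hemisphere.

21.888°W

LOC3: φ = -75.41000°, λ = -35.92639°
GNSS2: φ = -74.62528°, λ = -8.56333°
Bx = cos φ₂ cos Δλ = 0.235466,  By = cos φ₂ sin Δλ = 0.121861
φₘ = atan2(sin φ₁ + sin φ₂, √((cos φ₁ + Bx)² + By²)) = -75.42414°
λₘ = λ₁ + atan2(By, cos φ₁ + Bx) = -21.88796°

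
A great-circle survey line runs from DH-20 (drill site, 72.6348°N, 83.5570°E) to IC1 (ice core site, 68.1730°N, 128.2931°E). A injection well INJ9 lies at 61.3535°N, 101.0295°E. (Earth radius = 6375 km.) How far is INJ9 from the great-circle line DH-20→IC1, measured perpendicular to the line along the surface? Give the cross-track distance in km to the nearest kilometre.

1202 km

δ₁₃ = central angle DH-20→INJ9 = 0.228193 rad  (haversine)
θ₁₃ = bearing DH-20→INJ9 = 140.484°,  θ₁₂ = bearing DH-20→IC1 = 84.546°
dₓₜ = R·arcsin(sin δ₁₃ · sin(θ₁₃ − θ₁₂)) = 6375·arcsin(0.22622·sin(55.939°)) = 1201.827 km
|dₓₜ| = 1201.827 km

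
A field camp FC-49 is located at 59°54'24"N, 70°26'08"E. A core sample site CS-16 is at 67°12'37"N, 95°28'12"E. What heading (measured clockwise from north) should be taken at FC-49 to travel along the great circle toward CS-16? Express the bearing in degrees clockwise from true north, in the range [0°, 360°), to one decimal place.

FC-49: φ = +59.90667°, λ = +70.43556°
CS-16: φ = +67.21028°, λ = +95.47000°
Δλ = 25.0344°
y = sin Δλ · cos φ₂ = 0.163912
x = cos φ₁ sin φ₂ − sin φ₁ cos φ₂ cos Δλ = 0.158612
θ = atan2(y, x) = 45.9415° → 45.9415° (mod 360°)

45.9°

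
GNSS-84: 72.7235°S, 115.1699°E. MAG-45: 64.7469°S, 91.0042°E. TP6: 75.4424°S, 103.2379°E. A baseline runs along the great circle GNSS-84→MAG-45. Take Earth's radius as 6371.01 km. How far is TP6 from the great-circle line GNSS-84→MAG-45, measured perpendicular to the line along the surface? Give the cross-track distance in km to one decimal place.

457.4 km

δ₁₃ = central angle GNSS-84→TP6 = 0.074025 rad  (haversine)
θ₁₃ = bearing GNSS-84→TP6 = 224.642°,  θ₁₂ = bearing GNSS-84→MAG-45 = 300.547°
dₓₜ = R·arcsin(sin δ₁₃ · sin(θ₁₃ − θ₁₂)) = 6371.01·arcsin(0.07396·sin(-75.906°)) = -457.390 km
|dₓₜ| = 457.390 km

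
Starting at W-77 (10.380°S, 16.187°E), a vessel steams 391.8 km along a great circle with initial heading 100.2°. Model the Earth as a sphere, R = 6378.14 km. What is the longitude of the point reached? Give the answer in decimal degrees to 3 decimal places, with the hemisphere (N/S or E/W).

19.716°E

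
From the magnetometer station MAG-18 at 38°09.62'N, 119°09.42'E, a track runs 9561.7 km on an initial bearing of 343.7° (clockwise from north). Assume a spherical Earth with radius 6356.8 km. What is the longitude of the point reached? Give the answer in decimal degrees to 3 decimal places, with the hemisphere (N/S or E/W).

MAG-18: φ = +38.16033°, λ = +119.15700°
δ = d/R = 9561.7/6356.8 = 1.504169 rad
φ₂ = arcsin(sin φ₁ cos δ + cos φ₁ sin δ cos θ)
   = arcsin(0.61786·0.06658 + 0.78628·0.99778·0.95981) = 52.57431°
λ₂ = λ₁ + atan2(sin θ sin δ cos φ₁, cos δ − sin φ₁ sin φ₂) = -33.40414°

33.404°W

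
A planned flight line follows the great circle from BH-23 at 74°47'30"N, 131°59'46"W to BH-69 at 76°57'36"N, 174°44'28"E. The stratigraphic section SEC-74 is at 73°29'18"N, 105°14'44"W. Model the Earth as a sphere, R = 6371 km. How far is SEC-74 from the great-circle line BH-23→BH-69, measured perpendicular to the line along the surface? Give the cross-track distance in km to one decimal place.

BH-23: φ = +74.79167°, λ = -131.99611°
BH-69: φ = +76.96000°, λ = +174.74111°
SEC-74: φ = +73.48833°, λ = -105.24556°
δ₁₃ = central angle BH-23→SEC-74 = 0.128449 rad  (haversine)
θ₁₃ = bearing BH-23→SEC-74 = 87.043°,  θ₁₂ = bearing BH-23→BH-69 = 304.727°
dₓₜ = R·arcsin(sin δ₁₃ · sin(θ₁₃ − θ₁₂)) = 6371·arcsin(0.12810·sin(-217.684°)) = 499.393 km
|dₓₜ| = 499.393 km

499.4 km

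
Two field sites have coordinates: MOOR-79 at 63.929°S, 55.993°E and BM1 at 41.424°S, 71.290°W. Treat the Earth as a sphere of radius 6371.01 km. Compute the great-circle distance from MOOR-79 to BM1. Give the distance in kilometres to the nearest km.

7423 km

Δφ = 22.5050°,  Δλ = -127.2830°
a = sin²(Δφ/2) + cos φ₁ cos φ₂ sin²(Δλ/2) = 0.302657
c = 2·arcsin(√a) = 1.165071 rad = 66.7536°
d = R·c = 6371.01 × 1.165071 = 7422.7 km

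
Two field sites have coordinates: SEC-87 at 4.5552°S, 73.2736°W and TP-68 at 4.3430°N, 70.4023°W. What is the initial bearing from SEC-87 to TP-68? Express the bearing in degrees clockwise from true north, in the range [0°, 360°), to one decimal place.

17.9°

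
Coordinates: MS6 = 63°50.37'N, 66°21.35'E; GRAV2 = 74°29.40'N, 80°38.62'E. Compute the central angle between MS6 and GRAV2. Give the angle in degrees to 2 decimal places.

11.73°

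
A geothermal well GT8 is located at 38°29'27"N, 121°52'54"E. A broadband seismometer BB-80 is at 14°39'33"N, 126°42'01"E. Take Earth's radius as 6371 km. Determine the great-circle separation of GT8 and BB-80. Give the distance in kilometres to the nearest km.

2692 km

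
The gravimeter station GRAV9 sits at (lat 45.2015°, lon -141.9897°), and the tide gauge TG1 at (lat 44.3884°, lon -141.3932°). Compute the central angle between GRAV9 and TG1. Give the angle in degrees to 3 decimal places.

0.917°

Δφ = -0.8131°,  Δλ = 0.5965°
a = sin²(Δφ/2) + cos φ₁ cos φ₂ sin²(Δλ/2) = 0.000064
c = 2·arcsin(√a) = 0.015999 rad = 0.9167°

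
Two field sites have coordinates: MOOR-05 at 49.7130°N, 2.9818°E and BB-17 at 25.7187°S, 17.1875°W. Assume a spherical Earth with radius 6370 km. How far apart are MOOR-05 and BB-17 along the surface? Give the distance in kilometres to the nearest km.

Δφ = -75.4317°,  Δλ = -20.1693°
a = sin²(Δφ/2) + cos φ₁ cos φ₂ sin²(Δλ/2) = 0.392095
c = 2·arcsin(√a) = 1.353275 rad = 77.5369°
d = R·c = 6370 × 1.353275 = 8620.4 km

8620 km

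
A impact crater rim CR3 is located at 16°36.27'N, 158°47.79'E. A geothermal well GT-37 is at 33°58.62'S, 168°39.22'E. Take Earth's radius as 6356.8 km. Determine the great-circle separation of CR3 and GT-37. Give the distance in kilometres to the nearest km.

5708 km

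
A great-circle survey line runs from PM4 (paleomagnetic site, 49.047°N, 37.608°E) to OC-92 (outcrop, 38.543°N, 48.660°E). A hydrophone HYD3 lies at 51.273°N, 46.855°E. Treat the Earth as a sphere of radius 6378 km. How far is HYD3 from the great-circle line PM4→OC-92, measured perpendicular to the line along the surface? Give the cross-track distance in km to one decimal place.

672.7 km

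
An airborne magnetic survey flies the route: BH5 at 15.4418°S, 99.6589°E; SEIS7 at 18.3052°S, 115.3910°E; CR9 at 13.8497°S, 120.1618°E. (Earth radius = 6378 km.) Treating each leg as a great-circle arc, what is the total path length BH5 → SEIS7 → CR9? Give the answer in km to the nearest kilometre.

2417 km

BH5→SEIS7: c = 0.267363 rad, d = 1705.24 km
SEIS7→CR9: c = 0.111554 rad, d = 711.49 km
Total = 1705.24 + 711.49 = 2416.73 km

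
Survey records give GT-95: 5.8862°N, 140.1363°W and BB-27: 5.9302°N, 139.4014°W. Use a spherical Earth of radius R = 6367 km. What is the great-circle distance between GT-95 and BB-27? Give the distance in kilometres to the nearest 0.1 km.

81.4 km

Δφ = 0.0440°,  Δλ = 0.7349°
a = sin²(Δφ/2) + cos φ₁ cos φ₂ sin²(Δλ/2) = 0.000041
c = 2·arcsin(√a) = 0.012781 rad = 0.7323°
d = R·c = 6367 × 0.012781 = 81.4 km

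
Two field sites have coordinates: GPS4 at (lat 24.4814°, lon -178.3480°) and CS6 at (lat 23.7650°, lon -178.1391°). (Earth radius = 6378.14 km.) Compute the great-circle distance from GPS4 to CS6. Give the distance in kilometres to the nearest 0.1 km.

Δφ = -0.7164°,  Δλ = 0.2089°
a = sin²(Δφ/2) + cos φ₁ cos φ₂ sin²(Δλ/2) = 0.000042
c = 2·arcsin(√a) = 0.012939 rad = 0.7413°
d = R·c = 6378.14 × 0.012939 = 82.5 km

82.5 km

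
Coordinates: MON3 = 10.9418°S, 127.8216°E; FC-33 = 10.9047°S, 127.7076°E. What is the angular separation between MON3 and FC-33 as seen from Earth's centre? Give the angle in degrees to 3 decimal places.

0.118°

Δφ = 0.0371°,  Δλ = -0.1140°
a = sin²(Δφ/2) + cos φ₁ cos φ₂ sin²(Δλ/2) = 0.000001
c = 2·arcsin(√a) = 0.002058 rad = 0.1179°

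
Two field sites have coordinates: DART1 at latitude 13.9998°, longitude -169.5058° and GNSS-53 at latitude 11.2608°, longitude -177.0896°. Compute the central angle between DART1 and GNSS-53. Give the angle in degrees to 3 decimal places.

Δφ = -2.7390°,  Δλ = -7.5838°
a = sin²(Δφ/2) + cos φ₁ cos φ₂ sin²(Δλ/2) = 0.004733
c = 2·arcsin(√a) = 0.137705 rad = 7.8899°

7.890°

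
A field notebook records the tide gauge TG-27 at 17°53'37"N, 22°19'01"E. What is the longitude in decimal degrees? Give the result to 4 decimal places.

22° + 19′/60 + 1″/3600 = 22 + 0.31667 + 0.00028 = 22.3169°

22.3169°E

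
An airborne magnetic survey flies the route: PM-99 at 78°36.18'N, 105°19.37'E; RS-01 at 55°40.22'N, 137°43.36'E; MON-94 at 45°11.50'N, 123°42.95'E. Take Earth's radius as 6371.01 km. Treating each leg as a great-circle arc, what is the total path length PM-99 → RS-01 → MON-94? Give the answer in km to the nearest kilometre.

4345 km

PM-99: φ = +78.60300°, λ = +105.32283°
RS-01: φ = +55.67033°, λ = +137.72267°
MON-94: φ = +45.19167°, λ = +123.71583°
PM-99→RS-01: c = 0.442660 rad, d = 2820.19 km
RS-01→MON-94: c = 0.239294 rad, d = 1524.54 km
Total = 2820.19 + 1524.54 = 4344.74 km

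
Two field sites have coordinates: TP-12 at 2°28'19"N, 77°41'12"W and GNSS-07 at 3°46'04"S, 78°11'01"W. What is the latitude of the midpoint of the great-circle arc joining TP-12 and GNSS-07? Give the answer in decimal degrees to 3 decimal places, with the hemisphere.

TP-12: φ = +2.47194°, λ = -77.68667°
GNSS-07: φ = -3.76778°, λ = -78.18361°
Bx = cos φ₂ cos Δλ = 0.997801,  By = cos φ₂ sin Δλ = -0.008654
φₘ = atan2(sin φ₁ + sin φ₂, √((cos φ₁ + Bx)² + By²)) = -0.64792°
λₘ = λ₁ + atan2(By, cos φ₁ + Bx) = -77.93499°

0.648°S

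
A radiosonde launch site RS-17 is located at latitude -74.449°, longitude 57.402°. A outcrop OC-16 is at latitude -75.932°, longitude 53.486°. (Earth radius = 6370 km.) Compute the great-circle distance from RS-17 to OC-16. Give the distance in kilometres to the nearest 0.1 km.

Δφ = -1.4830°,  Δλ = -3.9160°
a = sin²(Δφ/2) + cos φ₁ cos φ₂ sin²(Δλ/2) = 0.000244
c = 2·arcsin(√a) = 0.031213 rad = 1.7884°
d = R·c = 6370 × 0.031213 = 198.8 km

198.8 km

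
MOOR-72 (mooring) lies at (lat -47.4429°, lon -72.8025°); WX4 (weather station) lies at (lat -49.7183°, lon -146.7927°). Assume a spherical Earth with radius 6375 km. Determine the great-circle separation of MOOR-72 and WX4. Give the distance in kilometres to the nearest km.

5225 km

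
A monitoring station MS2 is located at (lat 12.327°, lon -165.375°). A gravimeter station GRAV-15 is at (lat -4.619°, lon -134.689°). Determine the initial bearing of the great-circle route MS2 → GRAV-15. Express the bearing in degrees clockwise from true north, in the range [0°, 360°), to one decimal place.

117.2°

Δλ = 30.6860°
y = sin Δλ · cos φ₂ = 0.508675
x = cos φ₁ sin φ₂ − sin φ₁ cos φ₂ cos Δλ = -0.261674
θ = atan2(y, x) = 117.2223° → 117.2223° (mod 360°)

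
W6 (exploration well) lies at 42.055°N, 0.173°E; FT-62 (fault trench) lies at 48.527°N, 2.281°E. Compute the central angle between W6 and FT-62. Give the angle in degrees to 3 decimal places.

6.639°

Δφ = 6.4720°,  Δλ = 2.1080°
a = sin²(Δφ/2) + cos φ₁ cos φ₂ sin²(Δλ/2) = 0.003353
c = 2·arcsin(√a) = 0.115873 rad = 6.6390°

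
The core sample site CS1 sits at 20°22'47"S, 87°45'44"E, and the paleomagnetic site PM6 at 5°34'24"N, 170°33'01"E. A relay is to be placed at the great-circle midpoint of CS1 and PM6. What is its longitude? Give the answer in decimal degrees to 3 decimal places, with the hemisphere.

130.668°E

CS1: φ = -20.37972°, λ = +87.76222°
PM6: φ = +5.57333°, λ = +170.55028°
Bx = cos φ₂ cos Δλ = 0.124947,  By = cos φ₂ sin Δλ = 0.987399
φₘ = atan2(sin φ₁ + sin φ₂, √((cos φ₁ + Bx)² + By²)) = -9.82300°
λₘ = λ₁ + atan2(By, cos φ₁ + Bx) = 130.66802°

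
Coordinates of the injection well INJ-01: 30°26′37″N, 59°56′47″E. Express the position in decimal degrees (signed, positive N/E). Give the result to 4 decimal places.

lat: 30.4436° N → +30.4436°
lon: 59.9464° E → +59.9464°

+30.4436°, +59.9464°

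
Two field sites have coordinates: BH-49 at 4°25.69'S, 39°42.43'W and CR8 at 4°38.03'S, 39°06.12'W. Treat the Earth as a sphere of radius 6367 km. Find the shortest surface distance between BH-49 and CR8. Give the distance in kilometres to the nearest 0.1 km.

70.8 km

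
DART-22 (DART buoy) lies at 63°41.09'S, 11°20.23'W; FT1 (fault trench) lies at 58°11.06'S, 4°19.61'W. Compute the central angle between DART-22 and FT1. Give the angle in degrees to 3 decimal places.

6.461°

DART-22: φ = -63.68483°, λ = -11.33717°
FT1: φ = -58.18433°, λ = -4.32683°
Δφ = 5.5005°,  Δλ = 7.0103°
a = sin²(Δφ/2) + cos φ₁ cos φ₂ sin²(Δλ/2) = 0.003176
c = 2·arcsin(√a) = 0.112770 rad = 6.4612°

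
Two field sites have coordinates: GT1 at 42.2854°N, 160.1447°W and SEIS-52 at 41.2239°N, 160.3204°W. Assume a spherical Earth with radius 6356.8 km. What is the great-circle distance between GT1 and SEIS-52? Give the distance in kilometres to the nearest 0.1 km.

118.7 km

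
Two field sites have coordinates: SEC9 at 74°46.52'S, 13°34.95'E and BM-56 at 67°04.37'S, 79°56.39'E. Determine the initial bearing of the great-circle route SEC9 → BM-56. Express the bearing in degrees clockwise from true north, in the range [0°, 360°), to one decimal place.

SEC9: φ = -74.77533°, λ = +13.58250°
BM-56: φ = -67.07283°, λ = +79.93983°
Δλ = 66.3573°
y = sin Δλ · cos φ₂ = 0.356863
x = cos φ₁ sin φ₂ − sin φ₁ cos φ₂ cos Δλ = -0.091116
θ = atan2(y, x) = 104.3230° → 104.3230° (mod 360°)

104.3°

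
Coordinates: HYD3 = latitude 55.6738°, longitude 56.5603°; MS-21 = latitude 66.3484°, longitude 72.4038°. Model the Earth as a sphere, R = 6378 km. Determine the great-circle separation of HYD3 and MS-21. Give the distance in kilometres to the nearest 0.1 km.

1454.7 km

Δφ = 10.6746°,  Δλ = 15.8435°
a = sin²(Δφ/2) + cos φ₁ cos φ₂ sin²(Δλ/2) = 0.012950
c = 2·arcsin(√a) = 0.228086 rad = 13.0684°
d = R·c = 6378 × 0.228086 = 1454.7 km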